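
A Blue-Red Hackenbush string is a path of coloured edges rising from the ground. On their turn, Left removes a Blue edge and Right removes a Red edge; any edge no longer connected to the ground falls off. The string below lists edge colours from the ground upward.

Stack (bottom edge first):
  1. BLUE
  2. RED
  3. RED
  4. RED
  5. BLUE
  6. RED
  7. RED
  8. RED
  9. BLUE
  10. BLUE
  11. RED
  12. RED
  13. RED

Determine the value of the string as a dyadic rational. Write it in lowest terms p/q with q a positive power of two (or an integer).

561/4096

Prefix values for BLUE RED RED RED BLUE RED RED RED BLUE BLUE RED RED RED via {L|R} + simplicity:
B: Left { 0 }, Right { — } gives simplest 1
BR: Left { 0 }, Right { 1 } gives simplest 1/2
BRR: Left { 0 }, Right { 1/2, 1 } gives simplest 1/4
BRRR: Left { 0 }, Right { 1/4, 1/2, 1 } gives simplest 1/8
BRRRB: Left { 0, 1/8 }, Right { 1/4, 1/2, 1 } gives simplest 3/16
BRRRBR: Left { 0, 1/8 }, Right { 3/16, 1/4, 1/2, 1 } gives simplest 5/32
BRRRBRR: Left { 0, 1/8 }, Right { 5/32, 3/16, 1/4, 1/2, 1 } gives simplest 9/64
BRRRBRRR: Left { 0, 1/8 }, Right { 9/64, 5/32, 3/16, 1/4, 1/2, 1 } gives simplest 17/128
BRRRBRRRB: Left { 0, 1/8, 17/128 }, Right { 9/64, 5/32, 3/16, 1/4, 1/2, 1 } gives simplest 35/256
BRRRBRRRBB: Left { 0, 1/8, 17/128, 35/256 }, Right { 9/64, 5/32, 3/16, 1/4, 1/2, 1 } gives simplest 71/512
BRRRBRRRBBR: Left { 0, 1/8, 17/128, 35/256 }, Right { 71/512, 9/64, 5/32, 3/16, 1/4, 1/2, 1 } gives simplest 141/1024
BRRRBRRRBBRR: Left { 0, 1/8, 17/128, 35/256 }, Right { 141/1024, 71/512, 9/64, 5/32, 3/16, 1/4, 1/2, 1 } gives simplest 281/2048
BRRRBRRRBBRRR: Left { 0, 1/8, 17/128, 35/256 }, Right { 281/2048, 141/1024, 71/512, 9/64, 5/32, 3/16, 1/4, 1/2, 1 } gives simplest 561/4096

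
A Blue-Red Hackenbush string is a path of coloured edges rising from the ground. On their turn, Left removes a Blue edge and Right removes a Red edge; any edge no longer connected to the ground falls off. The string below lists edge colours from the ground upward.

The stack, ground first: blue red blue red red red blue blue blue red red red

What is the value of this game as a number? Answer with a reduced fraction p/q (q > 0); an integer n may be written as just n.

G_1 [b]  L=[0]  R=[—]  so 1
G_2 [br]  L=[0]  R=[1]  so 1/2
G_3 [brb]  L=[0; 1/2]  R=[1]  so 3/4
G_4 [brbr]  L=[0; 1/2]  R=[3/4; 1]  so 5/8
G_5 [brbrr]  L=[0; 1/2]  R=[5/8; 3/4; 1]  so 9/16
G_6 [brbrrr]  L=[0; 1/2]  R=[9/16; 5/8; 3/4; 1]  so 17/32
G_7 [brbrrrb]  L=[0; 1/2; 17/32]  R=[9/16; 5/8; 3/4; 1]  so 35/64
G_8 [brbrrrbb]  L=[0; 1/2; 17/32; 35/64]  R=[9/16; 5/8; 3/4; 1]  so 71/128
G_9 [brbrrrbbb]  L=[0; 1/2; 17/32; 35/64; 71/128]  R=[9/16; 5/8; 3/4; 1]  so 143/256
G_10 [brbrrrbbbr]  L=[0; 1/2; 17/32; 35/64; 71/128]  R=[143/256; 9/16; 5/8; 3/4; 1]  so 285/512
G_11 [brbrrrbbbrr]  L=[0; 1/2; 17/32; 35/64; 71/128]  R=[285/512; 143/256; 9/16; 5/8; 3/4; 1]  so 569/1024
G_12 [brbrrrbbbrrr]  L=[0; 1/2; 17/32; 35/64; 71/128]  R=[569/1024; 285/512; 143/256; 9/16; 5/8; 3/4; 1]  so 1137/2048

1137/2048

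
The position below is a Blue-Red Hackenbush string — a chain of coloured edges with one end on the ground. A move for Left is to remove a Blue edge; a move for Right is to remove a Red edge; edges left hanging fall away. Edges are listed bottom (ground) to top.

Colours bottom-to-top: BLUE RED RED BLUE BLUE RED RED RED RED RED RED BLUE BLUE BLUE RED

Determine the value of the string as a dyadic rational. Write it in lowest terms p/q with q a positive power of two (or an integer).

Recurse on prefixes of the 15-edge string BLUE RED RED BLUE BLUE RED RED RED RED RED RED BLUE BLUE BLUE RED:
g(B) = { 0 | · } => 1
g(BR) = { 0 | 1 } => 1/2
g(BRR) = { 0 | 1/2, 1 } => 1/4
g(BRRB) = { 0, 1/4 | 1/2, 1 } => 3/8
g(BRRBB) = { 0, 1/4, 3/8 | 1/2, 1 } => 7/16
g(BRRBBR) = { 0, 1/4, 3/8 | 7/16, 1/2, 1 } => 13/32
g(BRRBBRR) = { 0, 1/4, 3/8 | 13/32, 7/16, 1/2, 1 } => 25/64
g(BRRBBRRR) = { 0, 1/4, 3/8 | 25/64, 13/32, 7/16, 1/2, 1 } => 49/128
g(BRRBBRRRR) = { 0, 1/4, 3/8 | 49/128, 25/64, 13/32, 7/16, 1/2, 1 } => 97/256
g(BRRBBRRRRR) = { 0, 1/4, 3/8 | 97/256, 49/128, 25/64, 13/32, 7/16, 1/2, 1 } => 193/512
g(BRRBBRRRRRR) = { 0, 1/4, 3/8 | 193/512, 97/256, 49/128, 25/64, 13/32, 7/16, 1/2, 1 } => 385/1024
g(BRRBBRRRRRRB) = { 0, 1/4, 3/8, 385/1024 | 193/512, 97/256, 49/128, 25/64, 13/32, 7/16, 1/2, 1 } => 771/2048
g(BRRBBRRRRRRBB) = { 0, 1/4, 3/8, 385/1024, 771/2048 | 193/512, 97/256, 49/128, 25/64, 13/32, 7/16, 1/2, 1 } => 1543/4096
g(BRRBBRRRRRRBBB) = { 0, 1/4, 3/8, 385/1024, 771/2048, 1543/4096 | 193/512, 97/256, 49/128, 25/64, 13/32, 7/16, 1/2, 1 } => 3087/8192
g(BRRBBRRRRRRBBBR) = { 0, 1/4, 3/8, 385/1024, 771/2048, 1543/4096 | 3087/8192, 193/512, 97/256, 49/128, 25/64, 13/32, 7/16, 1/2, 1 } => 6173/16384

6173/16384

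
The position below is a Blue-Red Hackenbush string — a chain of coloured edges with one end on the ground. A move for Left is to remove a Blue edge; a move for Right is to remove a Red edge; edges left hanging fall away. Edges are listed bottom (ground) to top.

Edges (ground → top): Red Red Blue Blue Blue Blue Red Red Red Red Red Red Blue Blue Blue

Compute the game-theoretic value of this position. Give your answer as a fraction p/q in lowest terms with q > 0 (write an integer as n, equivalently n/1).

Build value(s[:k]) for k = 1..15, string s = Red Red Blue Blue Blue Blue Red Red Red Red Red Red Blue Blue Blue.
edge 1 of 15 (Red): {  | 0 } ⇒ -1
edge 2 of 15 (Red): {  | -1, 0 } ⇒ -2
edge 3 of 15 (Blue): { -2 | -1, 0 } ⇒ -3/2
edge 4 of 15 (Blue): { -2, -3/2 | -1, 0 } ⇒ -5/4
edge 5 of 15 (Blue): { -2, -3/2, -5/4 | -1, 0 } ⇒ -9/8
edge 6 of 15 (Blue): { -2, -3/2, -5/4, -9/8 | -1, 0 } ⇒ -17/16
edge 7 of 15 (Red): { -2, -3/2, -5/4, -9/8 | -17/16, -1, 0 } ⇒ -35/32
edge 8 of 15 (Red): { -2, -3/2, -5/4, -9/8 | -35/32, -17/16, -1, 0 } ⇒ -71/64
edge 9 of 15 (Red): { -2, -3/2, -5/4, -9/8 | -71/64, -35/32, -17/16, -1, 0 } ⇒ -143/128
edge 10 of 15 (Red): { -2, -3/2, -5/4, -9/8 | -143/128, -71/64, -35/32, -17/16, -1, 0 } ⇒ -287/256
edge 11 of 15 (Red): { -2, -3/2, -5/4, -9/8 | -287/256, -143/128, -71/64, -35/32, -17/16, -1, 0 } ⇒ -575/512
edge 12 of 15 (Red): { -2, -3/2, -5/4, -9/8 | -575/512, -287/256, -143/128, -71/64, -35/32, -17/16, -1, 0 } ⇒ -1151/1024
edge 13 of 15 (Blue): { -2, -3/2, -5/4, -9/8, -1151/1024 | -575/512, -287/256, -143/128, -71/64, -35/32, -17/16, -1, 0 } ⇒ -2301/2048
edge 14 of 15 (Blue): { -2, -3/2, -5/4, -9/8, -1151/1024, -2301/2048 | -575/512, -287/256, -143/128, -71/64, -35/32, -17/16, -1, 0 } ⇒ -4601/4096
edge 15 of 15 (Blue): { -2, -3/2, -5/4, -9/8, -1151/1024, -2301/2048, -4601/4096 | -575/512, -287/256, -143/128, -71/64, -35/32, -17/16, -1, 0 } ⇒ -9201/8192

-9201/8192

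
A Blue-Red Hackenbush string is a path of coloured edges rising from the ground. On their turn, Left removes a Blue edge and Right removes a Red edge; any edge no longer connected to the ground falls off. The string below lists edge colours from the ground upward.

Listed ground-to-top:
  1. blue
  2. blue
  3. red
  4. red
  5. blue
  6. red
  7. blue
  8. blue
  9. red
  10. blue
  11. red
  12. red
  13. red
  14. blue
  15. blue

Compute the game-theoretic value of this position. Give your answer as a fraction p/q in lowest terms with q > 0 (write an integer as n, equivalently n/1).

11079/8192

edge 1 of 15 (blue): { 0 | — } — 1
edge 2 of 15 (blue): { 0 1 | — } — 2
edge 3 of 15 (red): { 0 1 | 2 } — 3/2
edge 4 of 15 (red): { 0 1 | 3/2 2 } — 5/4
edge 5 of 15 (blue): { 0 1 5/4 | 3/2 2 } — 11/8
edge 6 of 15 (red): { 0 1 5/4 | 11/8 3/2 2 } — 21/16
edge 7 of 15 (blue): { 0 1 5/4 21/16 | 11/8 3/2 2 } — 43/32
edge 8 of 15 (blue): { 0 1 5/4 21/16 43/32 | 11/8 3/2 2 } — 87/64
edge 9 of 15 (red): { 0 1 5/4 21/16 43/32 | 87/64 11/8 3/2 2 } — 173/128
edge 10 of 15 (blue): { 0 1 5/4 21/16 43/32 173/128 | 87/64 11/8 3/2 2 } — 347/256
edge 11 of 15 (red): { 0 1 5/4 21/16 43/32 173/128 | 347/256 87/64 11/8 3/2 2 } — 693/512
edge 12 of 15 (red): { 0 1 5/4 21/16 43/32 173/128 | 693/512 347/256 87/64 11/8 3/2 2 } — 1385/1024
edge 13 of 15 (red): { 0 1 5/4 21/16 43/32 173/128 | 1385/1024 693/512 347/256 87/64 11/8 3/2 2 } — 2769/2048
edge 14 of 15 (blue): { 0 1 5/4 21/16 43/32 173/128 2769/2048 | 1385/1024 693/512 347/256 87/64 11/8 3/2 2 } — 5539/4096
edge 15 of 15 (blue): { 0 1 5/4 21/16 43/32 173/128 2769/2048 5539/4096 | 1385/1024 693/512 347/256 87/64 11/8 3/2 2 } — 11079/8192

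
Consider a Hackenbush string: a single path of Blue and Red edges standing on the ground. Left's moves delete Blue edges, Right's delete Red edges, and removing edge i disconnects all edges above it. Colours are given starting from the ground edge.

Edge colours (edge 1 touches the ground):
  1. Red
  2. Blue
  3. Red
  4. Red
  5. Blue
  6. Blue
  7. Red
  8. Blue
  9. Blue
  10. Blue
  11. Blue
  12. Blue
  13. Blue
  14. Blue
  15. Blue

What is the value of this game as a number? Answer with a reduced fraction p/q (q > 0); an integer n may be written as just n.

g(R) = { — | 0 } -> -1
g(RB) = { -1 | 0 } -> -1/2
g(RBR) = { -1 | -1/2 0 } -> -3/4
g(RBRR) = { -1 | -3/4 -1/2 0 } -> -7/8
g(RBRRB) = { -1 -7/8 | -3/4 -1/2 0 } -> -13/16
g(RBRRBB) = { -1 -7/8 -13/16 | -3/4 -1/2 0 } -> -25/32
g(RBRRBBR) = { -1 -7/8 -13/16 | -25/32 -3/4 -1/2 0 } -> -51/64
g(RBRRBBRB) = { -1 -7/8 -13/16 -51/64 | -25/32 -3/4 -1/2 0 } -> -101/128
g(RBRRBBRBB) = { -1 -7/8 -13/16 -51/64 -101/128 | -25/32 -3/4 -1/2 0 } -> -201/256
g(RBRRBBRBBB) = { -1 -7/8 -13/16 -51/64 -101/128 -201/256 | -25/32 -3/4 -1/2 0 } -> -401/512
g(RBRRBBRBBBB) = { -1 -7/8 -13/16 -51/64 -101/128 -201/256 -401/512 | -25/32 -3/4 -1/2 0 } -> -801/1024
g(RBRRBBRBBBBB) = { -1 -7/8 -13/16 -51/64 -101/128 -201/256 -401/512 -801/1024 | -25/32 -3/4 -1/2 0 } -> -1601/2048
g(RBRRBBRBBBBBB) = { -1 -7/8 -13/16 -51/64 -101/128 -201/256 -401/512 -801/1024 -1601/2048 | -25/32 -3/4 -1/2 0 } -> -3201/4096
g(RBRRBBRBBBBBBB) = { -1 -7/8 -13/16 -51/64 -101/128 -201/256 -401/512 -801/1024 -1601/2048 -3201/4096 | -25/32 -3/4 -1/2 0 } -> -6401/8192
g(RBRRBBRBBBBBBBB) = { -1 -7/8 -13/16 -51/64 -101/128 -201/256 -401/512 -801/1024 -1601/2048 -3201/4096 -6401/8192 | -25/32 -3/4 -1/2 0 } -> -12801/16384

-12801/16384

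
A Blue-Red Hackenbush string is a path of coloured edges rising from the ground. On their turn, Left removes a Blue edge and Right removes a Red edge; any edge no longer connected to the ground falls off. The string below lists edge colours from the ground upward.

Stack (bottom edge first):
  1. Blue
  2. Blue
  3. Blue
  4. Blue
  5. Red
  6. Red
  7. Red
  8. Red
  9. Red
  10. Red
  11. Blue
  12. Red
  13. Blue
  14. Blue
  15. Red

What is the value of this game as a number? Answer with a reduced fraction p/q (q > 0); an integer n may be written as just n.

6189/2048

G(B) = { 0 | (no moves) } => 1
G(BB) = { 0,1 | (no moves) } => 2
G(BBB) = { 0,1,2 | (no moves) } => 3
G(BBBB) = { 0,1,2,3 | (no moves) } => 4
G(BBBBR) = { 0,1,2,3 | 4 } => 7/2
G(BBBBRR) = { 0,1,2,3 | 7/2,4 } => 13/4
G(BBBBRRR) = { 0,1,2,3 | 13/4,7/2,4 } => 25/8
G(BBBBRRRR) = { 0,1,2,3 | 25/8,13/4,7/2,4 } => 49/16
G(BBBBRRRRR) = { 0,1,2,3 | 49/16,25/8,13/4,7/2,4 } => 97/32
G(BBBBRRRRRR) = { 0,1,2,3 | 97/32,49/16,25/8,13/4,7/2,4 } => 193/64
G(BBBBRRRRRRB) = { 0,1,2,3,193/64 | 97/32,49/16,25/8,13/4,7/2,4 } => 387/128
G(BBBBRRRRRRBR) = { 0,1,2,3,193/64 | 387/128,97/32,49/16,25/8,13/4,7/2,4 } => 773/256
G(BBBBRRRRRRBRB) = { 0,1,2,3,193/64,773/256 | 387/128,97/32,49/16,25/8,13/4,7/2,4 } => 1547/512
G(BBBBRRRRRRBRBB) = { 0,1,2,3,193/64,773/256,1547/512 | 387/128,97/32,49/16,25/8,13/4,7/2,4 } => 3095/1024
G(BBBBRRRRRRBRBBR) = { 0,1,2,3,193/64,773/256,1547/512 | 3095/1024,387/128,97/32,49/16,25/8,13/4,7/2,4 } => 6189/2048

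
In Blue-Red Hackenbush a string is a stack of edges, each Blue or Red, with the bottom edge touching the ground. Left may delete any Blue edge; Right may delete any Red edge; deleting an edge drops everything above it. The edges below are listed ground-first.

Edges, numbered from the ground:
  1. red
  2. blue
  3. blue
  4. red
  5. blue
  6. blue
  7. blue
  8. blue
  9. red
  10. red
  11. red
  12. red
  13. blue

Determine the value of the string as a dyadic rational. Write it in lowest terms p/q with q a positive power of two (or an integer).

r: Left { — }, Right { 0 } gives simplest -1
rb: Left { -1 }, Right { 0 } gives simplest -1/2
rbb: Left { -1, -1/2 }, Right { 0 } gives simplest -1/4
rbbr: Left { -1, -1/2 }, Right { -1/4, 0 } gives simplest -3/8
rbbrb: Left { -1, -1/2, -3/8 }, Right { -1/4, 0 } gives simplest -5/16
rbbrbb: Left { -1, -1/2, -3/8, -5/16 }, Right { -1/4, 0 } gives simplest -9/32
rbbrbbb: Left { -1, -1/2, -3/8, -5/16, -9/32 }, Right { -1/4, 0 } gives simplest -17/64
rbbrbbbb: Left { -1, -1/2, -3/8, -5/16, -9/32, -17/64 }, Right { -1/4, 0 } gives simplest -33/128
rbbrbbbbr: Left { -1, -1/2, -3/8, -5/16, -9/32, -17/64 }, Right { -33/128, -1/4, 0 } gives simplest -67/256
rbbrbbbbrr: Left { -1, -1/2, -3/8, -5/16, -9/32, -17/64 }, Right { -67/256, -33/128, -1/4, 0 } gives simplest -135/512
rbbrbbbbrrr: Left { -1, -1/2, -3/8, -5/16, -9/32, -17/64 }, Right { -135/512, -67/256, -33/128, -1/4, 0 } gives simplest -271/1024
rbbrbbbbrrrr: Left { -1, -1/2, -3/8, -5/16, -9/32, -17/64 }, Right { -271/1024, -135/512, -67/256, -33/128, -1/4, 0 } gives simplest -543/2048
rbbrbbbbrrrrb: Left { -1, -1/2, -3/8, -5/16, -9/32, -17/64, -543/2048 }, Right { -271/1024, -135/512, -67/256, -33/128, -1/4, 0 } gives simplest -1085/4096

-1085/4096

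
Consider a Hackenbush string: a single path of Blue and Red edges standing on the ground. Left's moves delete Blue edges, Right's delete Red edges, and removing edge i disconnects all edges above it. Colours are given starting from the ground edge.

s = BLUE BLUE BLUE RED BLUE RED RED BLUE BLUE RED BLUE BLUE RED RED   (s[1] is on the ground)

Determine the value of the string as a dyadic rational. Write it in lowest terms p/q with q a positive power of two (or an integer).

value_1 [B]  L=[0]  R=[]  so 1
value_2 [BB]  L=[0, 1]  R=[]  so 2
value_3 [BBB]  L=[0, 1, 2]  R=[]  so 3
value_4 [BBBR]  L=[0, 1, 2]  R=[3]  so 5/2
value_5 [BBBRB]  L=[0, 1, 2, 5/2]  R=[3]  so 11/4
value_6 [BBBRBR]  L=[0, 1, 2, 5/2]  R=[11/4, 3]  so 21/8
value_7 [BBBRBRR]  L=[0, 1, 2, 5/2]  R=[21/8, 11/4, 3]  so 41/16
value_8 [BBBRBRRB]  L=[0, 1, 2, 5/2, 41/16]  R=[21/8, 11/4, 3]  so 83/32
value_9 [BBBRBRRBB]  L=[0, 1, 2, 5/2, 41/16, 83/32]  R=[21/8, 11/4, 3]  so 167/64
value_10 [BBBRBRRBBR]  L=[0, 1, 2, 5/2, 41/16, 83/32]  R=[167/64, 21/8, 11/4, 3]  so 333/128
value_11 [BBBRBRRBBRB]  L=[0, 1, 2, 5/2, 41/16, 83/32, 333/128]  R=[167/64, 21/8, 11/4, 3]  so 667/256
value_12 [BBBRBRRBBRBB]  L=[0, 1, 2, 5/2, 41/16, 83/32, 333/128, 667/256]  R=[167/64, 21/8, 11/4, 3]  so 1335/512
value_13 [BBBRBRRBBRBBR]  L=[0, 1, 2, 5/2, 41/16, 83/32, 333/128, 667/256]  R=[1335/512, 167/64, 21/8, 11/4, 3]  so 2669/1024
value_14 [BBBRBRRBBRBBRR]  L=[0, 1, 2, 5/2, 41/16, 83/32, 333/128, 667/256]  R=[2669/1024, 1335/512, 167/64, 21/8, 11/4, 3]  so 5337/2048

5337/2048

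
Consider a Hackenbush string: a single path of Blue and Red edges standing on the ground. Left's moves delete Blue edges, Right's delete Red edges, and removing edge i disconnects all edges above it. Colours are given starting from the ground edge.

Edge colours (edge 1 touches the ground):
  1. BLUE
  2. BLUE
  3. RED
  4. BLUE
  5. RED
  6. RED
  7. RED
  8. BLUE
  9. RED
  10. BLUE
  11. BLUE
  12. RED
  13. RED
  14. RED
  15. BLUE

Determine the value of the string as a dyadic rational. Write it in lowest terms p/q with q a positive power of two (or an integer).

12643/8192

1 of 15 · B · max L 0 · min R +∞ => 1
2 of 15 · BB · max L 1 · min R +∞ => 2
3 of 15 · BBR · max L 1 · min R 2 => 3/2
4 of 15 · BBRB · max L 3/2 · min R 2 => 7/4
5 of 15 · BBRBR · max L 3/2 · min R 7/4 => 13/8
6 of 15 · BBRBRR · max L 3/2 · min R 13/8 => 25/16
7 of 15 · BBRBRRR · max L 3/2 · min R 25/16 => 49/32
8 of 15 · BBRBRRRB · max L 49/32 · min R 25/16 => 99/64
9 of 15 · BBRBRRRBR · max L 49/32 · min R 99/64 => 197/128
10 of 15 · BBRBRRRBRB · max L 197/128 · min R 99/64 => 395/256
11 of 15 · BBRBRRRBRBB · max L 395/256 · min R 99/64 => 791/512
12 of 15 · BBRBRRRBRBBR · max L 395/256 · min R 791/512 => 1581/1024
13 of 15 · BBRBRRRBRBBRR · max L 395/256 · min R 1581/1024 => 3161/2048
14 of 15 · BBRBRRRBRBBRRR · max L 395/256 · min R 3161/2048 => 6321/4096
15 of 15 · BBRBRRRBRBBRRRB · max L 6321/4096 · min R 3161/2048 => 12643/8192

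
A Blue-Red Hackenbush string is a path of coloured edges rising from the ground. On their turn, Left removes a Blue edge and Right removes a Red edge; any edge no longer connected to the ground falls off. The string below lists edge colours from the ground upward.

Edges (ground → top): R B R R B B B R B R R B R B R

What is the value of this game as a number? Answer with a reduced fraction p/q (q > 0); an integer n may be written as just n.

step 1: add R to get R; options L={ — } R={ 0 } ⇒ -1
step 2: add B to get RB; options L={ -1 } R={ 0 } ⇒ -1/2
step 3: add R to get RBR; options L={ -1 } R={ -1/2; 0 } ⇒ -3/4
step 4: add R to get RBRR; options L={ -1 } R={ -3/4; -1/2; 0 } ⇒ -7/8
step 5: add B to get RBRRB; options L={ -1; -7/8 } R={ -3/4; -1/2; 0 } ⇒ -13/16
step 6: add B to get RBRRBB; options L={ -1; -7/8; -13/16 } R={ -3/4; -1/2; 0 } ⇒ -25/32
step 7: add B to get RBRRBBB; options L={ -1; -7/8; -13/16; -25/32 } R={ -3/4; -1/2; 0 } ⇒ -49/64
step 8: add R to get RBRRBBBR; options L={ -1; -7/8; -13/16; -25/32 } R={ -49/64; -3/4; -1/2; 0 } ⇒ -99/128
step 9: add B to get RBRRBBBRB; options L={ -1; -7/8; -13/16; -25/32; -99/128 } R={ -49/64; -3/4; -1/2; 0 } ⇒ -197/256
step 10: add R to get RBRRBBBRBR; options L={ -1; -7/8; -13/16; -25/32; -99/128 } R={ -197/256; -49/64; -3/4; -1/2; 0 } ⇒ -395/512
step 11: add R to get RBRRBBBRBRR; options L={ -1; -7/8; -13/16; -25/32; -99/128 } R={ -395/512; -197/256; -49/64; -3/4; -1/2; 0 } ⇒ -791/1024
step 12: add B to get RBRRBBBRBRRB; options L={ -1; -7/8; -13/16; -25/32; -99/128; -791/1024 } R={ -395/512; -197/256; -49/64; -3/4; -1/2; 0 } ⇒ -1581/2048
step 13: add R to get RBRRBBBRBRRBR; options L={ -1; -7/8; -13/16; -25/32; -99/128; -791/1024 } R={ -1581/2048; -395/512; -197/256; -49/64; -3/4; -1/2; 0 } ⇒ -3163/4096
step 14: add B to get RBRRBBBRBRRBRB; options L={ -1; -7/8; -13/16; -25/32; -99/128; -791/1024; -3163/4096 } R={ -1581/2048; -395/512; -197/256; -49/64; -3/4; -1/2; 0 } ⇒ -6325/8192
step 15: add R to get RBRRBBBRBRRBRBR; options L={ -1; -7/8; -13/16; -25/32; -99/128; -791/1024; -3163/4096 } R={ -6325/8192; -1581/2048; -395/512; -197/256; -49/64; -3/4; -1/2; 0 } ⇒ -12651/16384

-12651/16384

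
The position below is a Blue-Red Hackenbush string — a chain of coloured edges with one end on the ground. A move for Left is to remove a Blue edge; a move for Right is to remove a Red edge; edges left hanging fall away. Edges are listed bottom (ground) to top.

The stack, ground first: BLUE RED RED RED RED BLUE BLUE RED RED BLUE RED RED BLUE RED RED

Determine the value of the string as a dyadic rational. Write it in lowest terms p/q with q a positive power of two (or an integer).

Recurse on prefixes of the 15-edge string BLUE RED RED RED RED BLUE BLUE RED RED BLUE RED RED BLUE RED RED:
v_1 [B]  L=[0]  R=[∅]  ⇒ 1
v_2 [BR]  L=[0]  R=[1]  ⇒ 1/2
v_3 [BRR]  L=[0]  R=[1/2 1]  ⇒ 1/4
v_4 [BRRR]  L=[0]  R=[1/4 1/2 1]  ⇒ 1/8
v_5 [BRRRR]  L=[0]  R=[1/8 1/4 1/2 1]  ⇒ 1/16
v_6 [BRRRRB]  L=[0 1/16]  R=[1/8 1/4 1/2 1]  ⇒ 3/32
v_7 [BRRRRBB]  L=[0 1/16 3/32]  R=[1/8 1/4 1/2 1]  ⇒ 7/64
v_8 [BRRRRBBR]  L=[0 1/16 3/32]  R=[7/64 1/8 1/4 1/2 1]  ⇒ 13/128
v_9 [BRRRRBBRR]  L=[0 1/16 3/32]  R=[13/128 7/64 1/8 1/4 1/2 1]  ⇒ 25/256
v_10 [BRRRRBBRRB]  L=[0 1/16 3/32 25/256]  R=[13/128 7/64 1/8 1/4 1/2 1]  ⇒ 51/512
v_11 [BRRRRBBRRBR]  L=[0 1/16 3/32 25/256]  R=[51/512 13/128 7/64 1/8 1/4 1/2 1]  ⇒ 101/1024
v_12 [BRRRRBBRRBRR]  L=[0 1/16 3/32 25/256]  R=[101/1024 51/512 13/128 7/64 1/8 1/4 1/2 1]  ⇒ 201/2048
v_13 [BRRRRBBRRBRRB]  L=[0 1/16 3/32 25/256 201/2048]  R=[101/1024 51/512 13/128 7/64 1/8 1/4 1/2 1]  ⇒ 403/4096
v_14 [BRRRRBBRRBRRBR]  L=[0 1/16 3/32 25/256 201/2048]  R=[403/4096 101/1024 51/512 13/128 7/64 1/8 1/4 1/2 1]  ⇒ 805/8192
v_15 [BRRRRBBRRBRRBRR]  L=[0 1/16 3/32 25/256 201/2048]  R=[805/8192 403/4096 101/1024 51/512 13/128 7/64 1/8 1/4 1/2 1]  ⇒ 1609/16384

1609/16384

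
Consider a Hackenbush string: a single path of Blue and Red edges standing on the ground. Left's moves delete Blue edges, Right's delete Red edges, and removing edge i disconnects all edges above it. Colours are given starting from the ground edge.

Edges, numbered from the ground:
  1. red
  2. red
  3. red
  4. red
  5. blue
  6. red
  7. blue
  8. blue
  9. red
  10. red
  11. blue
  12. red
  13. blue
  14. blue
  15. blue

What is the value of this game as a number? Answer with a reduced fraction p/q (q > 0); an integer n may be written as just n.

Recurse on prefixes of the 15-edge string red red red red blue red blue blue red red blue red blue blue blue:
v_1 [r]  L=[(no moves)]  R=[0]  = -1
v_2 [rr]  L=[(no moves)]  R=[-1 0]  = -2
v_3 [rrr]  L=[(no moves)]  R=[-2 -1 0]  = -3
v_4 [rrrr]  L=[(no moves)]  R=[-3 -2 -1 0]  = -4
v_5 [rrrrb]  L=[-4]  R=[-3 -2 -1 0]  = -7/2
v_6 [rrrrbr]  L=[-4]  R=[-7/2 -3 -2 -1 0]  = -15/4
v_7 [rrrrbrb]  L=[-4 -15/4]  R=[-7/2 -3 -2 -1 0]  = -29/8
v_8 [rrrrbrbb]  L=[-4 -15/4 -29/8]  R=[-7/2 -3 -2 -1 0]  = -57/16
v_9 [rrrrbrbbr]  L=[-4 -15/4 -29/8]  R=[-57/16 -7/2 -3 -2 -1 0]  = -115/32
v_10 [rrrrbrbbrr]  L=[-4 -15/4 -29/8]  R=[-115/32 -57/16 -7/2 -3 -2 -1 0]  = -231/64
v_11 [rrrrbrbbrrb]  L=[-4 -15/4 -29/8 -231/64]  R=[-115/32 -57/16 -7/2 -3 -2 -1 0]  = -461/128
v_12 [rrrrbrbbrrbr]  L=[-4 -15/4 -29/8 -231/64]  R=[-461/128 -115/32 -57/16 -7/2 -3 -2 -1 0]  = -923/256
v_13 [rrrrbrbbrrbrb]  L=[-4 -15/4 -29/8 -231/64 -923/256]  R=[-461/128 -115/32 -57/16 -7/2 -3 -2 -1 0]  = -1845/512
v_14 [rrrrbrbbrrbrbb]  L=[-4 -15/4 -29/8 -231/64 -923/256 -1845/512]  R=[-461/128 -115/32 -57/16 -7/2 -3 -2 -1 0]  = -3689/1024
v_15 [rrrrbrbbrrbrbbb]  L=[-4 -15/4 -29/8 -231/64 -923/256 -1845/512 -3689/1024]  R=[-461/128 -115/32 -57/16 -7/2 -3 -2 -1 0]  = -7377/2048

-7377/2048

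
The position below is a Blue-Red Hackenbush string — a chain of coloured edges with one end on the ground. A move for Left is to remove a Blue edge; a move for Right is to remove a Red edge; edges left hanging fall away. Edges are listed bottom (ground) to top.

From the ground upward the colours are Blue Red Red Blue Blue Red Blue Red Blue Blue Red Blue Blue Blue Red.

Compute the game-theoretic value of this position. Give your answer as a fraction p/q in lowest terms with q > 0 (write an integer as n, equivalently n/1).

Prefix values for Blue Red Red Blue Blue Red Blue Red Blue Blue Red Blue Blue Blue Red via {L|R} + simplicity:
step 1: add Blue to get B; options L={ 0 } R={  } gives 1
step 2: add Red to get BR; options L={ 0 } R={ 1 } gives 1/2
step 3: add Red to get BRR; options L={ 0 } R={ 1/2,1 } gives 1/4
step 4: add Blue to get BRRB; options L={ 0,1/4 } R={ 1/2,1 } gives 3/8
step 5: add Blue to get BRRBB; options L={ 0,1/4,3/8 } R={ 1/2,1 } gives 7/16
step 6: add Red to get BRRBBR; options L={ 0,1/4,3/8 } R={ 7/16,1/2,1 } gives 13/32
step 7: add Blue to get BRRBBRB; options L={ 0,1/4,3/8,13/32 } R={ 7/16,1/2,1 } gives 27/64
step 8: add Red to get BRRBBRBR; options L={ 0,1/4,3/8,13/32 } R={ 27/64,7/16,1/2,1 } gives 53/128
step 9: add Blue to get BRRBBRBRB; options L={ 0,1/4,3/8,13/32,53/128 } R={ 27/64,7/16,1/2,1 } gives 107/256
step 10: add Blue to get BRRBBRBRBB; options L={ 0,1/4,3/8,13/32,53/128,107/256 } R={ 27/64,7/16,1/2,1 } gives 215/512
step 11: add Red to get BRRBBRBRBBR; options L={ 0,1/4,3/8,13/32,53/128,107/256 } R={ 215/512,27/64,7/16,1/2,1 } gives 429/1024
step 12: add Blue to get BRRBBRBRBBRB; options L={ 0,1/4,3/8,13/32,53/128,107/256,429/1024 } R={ 215/512,27/64,7/16,1/2,1 } gives 859/2048
step 13: add Blue to get BRRBBRBRBBRBB; options L={ 0,1/4,3/8,13/32,53/128,107/256,429/1024,859/2048 } R={ 215/512,27/64,7/16,1/2,1 } gives 1719/4096
step 14: add Blue to get BRRBBRBRBBRBBB; options L={ 0,1/4,3/8,13/32,53/128,107/256,429/1024,859/2048,1719/4096 } R={ 215/512,27/64,7/16,1/2,1 } gives 3439/8192
step 15: add Red to get BRRBBRBRBBRBBBR; options L={ 0,1/4,3/8,13/32,53/128,107/256,429/1024,859/2048,1719/4096 } R={ 3439/8192,215/512,27/64,7/16,1/2,1 } gives 6877/16384

6877/16384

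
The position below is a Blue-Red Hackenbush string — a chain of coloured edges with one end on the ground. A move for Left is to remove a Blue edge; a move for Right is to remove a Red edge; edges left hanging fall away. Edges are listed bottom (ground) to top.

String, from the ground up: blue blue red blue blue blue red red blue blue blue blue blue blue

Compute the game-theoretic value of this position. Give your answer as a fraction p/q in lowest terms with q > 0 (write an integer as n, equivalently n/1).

G_1 [b]  L=[0]  R=[—]  — 1
G_2 [bb]  L=[0 1]  R=[—]  — 2
G_3 [bbr]  L=[0 1]  R=[2]  — 3/2
G_4 [bbrb]  L=[0 1 3/2]  R=[2]  — 7/4
G_5 [bbrbb]  L=[0 1 3/2 7/4]  R=[2]  — 15/8
G_6 [bbrbbb]  L=[0 1 3/2 7/4 15/8]  R=[2]  — 31/16
G_7 [bbrbbbr]  L=[0 1 3/2 7/4 15/8]  R=[31/16 2]  — 61/32
G_8 [bbrbbbrr]  L=[0 1 3/2 7/4 15/8]  R=[61/32 31/16 2]  — 121/64
G_9 [bbrbbbrrb]  L=[0 1 3/2 7/4 15/8 121/64]  R=[61/32 31/16 2]  — 243/128
G_10 [bbrbbbrrbb]  L=[0 1 3/2 7/4 15/8 121/64 243/128]  R=[61/32 31/16 2]  — 487/256
G_11 [bbrbbbrrbbb]  L=[0 1 3/2 7/4 15/8 121/64 243/128 487/256]  R=[61/32 31/16 2]  — 975/512
G_12 [bbrbbbrrbbbb]  L=[0 1 3/2 7/4 15/8 121/64 243/128 487/256 975/512]  R=[61/32 31/16 2]  — 1951/1024
G_13 [bbrbbbrrbbbbb]  L=[0 1 3/2 7/4 15/8 121/64 243/128 487/256 975/512 1951/1024]  R=[61/32 31/16 2]  — 3903/2048
G_14 [bbrbbbrrbbbbbb]  L=[0 1 3/2 7/4 15/8 121/64 243/128 487/256 975/512 1951/1024 3903/2048]  R=[61/32 31/16 2]  — 7807/4096

7807/4096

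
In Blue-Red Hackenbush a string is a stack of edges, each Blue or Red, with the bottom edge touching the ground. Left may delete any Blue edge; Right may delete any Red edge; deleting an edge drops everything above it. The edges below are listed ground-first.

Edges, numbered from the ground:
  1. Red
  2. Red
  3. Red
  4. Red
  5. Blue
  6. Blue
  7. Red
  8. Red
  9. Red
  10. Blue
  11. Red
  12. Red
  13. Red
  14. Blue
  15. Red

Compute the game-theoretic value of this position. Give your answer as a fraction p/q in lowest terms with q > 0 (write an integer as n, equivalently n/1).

Build g(s[:k]) for k = 1..15, string s = Red Red Red Red Blue Blue Red Red Red Blue Red Red Red Blue Red.
edge 1 of 15 (Red): { · | 0 } — -1
edge 2 of 15 (Red): { · | -1; 0 } — -2
edge 3 of 15 (Red): { · | -2; -1; 0 } — -3
edge 4 of 15 (Red): { · | -3; -2; -1; 0 } — -4
edge 5 of 15 (Blue): { -4 | -3; -2; -1; 0 } — -7/2
edge 6 of 15 (Blue): { -4; -7/2 | -3; -2; -1; 0 } — -13/4
edge 7 of 15 (Red): { -4; -7/2 | -13/4; -3; -2; -1; 0 } — -27/8
edge 8 of 15 (Red): { -4; -7/2 | -27/8; -13/4; -3; -2; -1; 0 } — -55/16
edge 9 of 15 (Red): { -4; -7/2 | -55/16; -27/8; -13/4; -3; -2; -1; 0 } — -111/32
edge 10 of 15 (Blue): { -4; -7/2; -111/32 | -55/16; -27/8; -13/4; -3; -2; -1; 0 } — -221/64
edge 11 of 15 (Red): { -4; -7/2; -111/32 | -221/64; -55/16; -27/8; -13/4; -3; -2; -1; 0 } — -443/128
edge 12 of 15 (Red): { -4; -7/2; -111/32 | -443/128; -221/64; -55/16; -27/8; -13/4; -3; -2; -1; 0 } — -887/256
edge 13 of 15 (Red): { -4; -7/2; -111/32 | -887/256; -443/128; -221/64; -55/16; -27/8; -13/4; -3; -2; -1; 0 } — -1775/512
edge 14 of 15 (Blue): { -4; -7/2; -111/32; -1775/512 | -887/256; -443/128; -221/64; -55/16; -27/8; -13/4; -3; -2; -1; 0 } — -3549/1024
edge 15 of 15 (Red): { -4; -7/2; -111/32; -1775/512 | -3549/1024; -887/256; -443/128; -221/64; -55/16; -27/8; -13/4; -3; -2; -1; 0 } — -7099/2048

-7099/2048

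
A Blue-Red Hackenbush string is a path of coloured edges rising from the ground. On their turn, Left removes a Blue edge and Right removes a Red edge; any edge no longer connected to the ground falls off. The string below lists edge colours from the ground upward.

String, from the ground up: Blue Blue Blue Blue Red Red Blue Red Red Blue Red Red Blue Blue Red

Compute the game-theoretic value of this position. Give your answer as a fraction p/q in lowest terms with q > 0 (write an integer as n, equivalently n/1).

6733/2048

g(B) = { 0 | ∅ } — 1
g(BB) = { 0; 1 | ∅ } — 2
g(BBB) = { 0; 1; 2 | ∅ } — 3
g(BBBB) = { 0; 1; 2; 3 | ∅ } — 4
g(BBBBR) = { 0; 1; 2; 3 | 4 } — 7/2
g(BBBBRR) = { 0; 1; 2; 3 | 7/2; 4 } — 13/4
g(BBBBRRB) = { 0; 1; 2; 3; 13/4 | 7/2; 4 } — 27/8
g(BBBBRRBR) = { 0; 1; 2; 3; 13/4 | 27/8; 7/2; 4 } — 53/16
g(BBBBRRBRR) = { 0; 1; 2; 3; 13/4 | 53/16; 27/8; 7/2; 4 } — 105/32
g(BBBBRRBRRB) = { 0; 1; 2; 3; 13/4; 105/32 | 53/16; 27/8; 7/2; 4 } — 211/64
g(BBBBRRBRRBR) = { 0; 1; 2; 3; 13/4; 105/32 | 211/64; 53/16; 27/8; 7/2; 4 } — 421/128
g(BBBBRRBRRBRR) = { 0; 1; 2; 3; 13/4; 105/32 | 421/128; 211/64; 53/16; 27/8; 7/2; 4 } — 841/256
g(BBBBRRBRRBRRB) = { 0; 1; 2; 3; 13/4; 105/32; 841/256 | 421/128; 211/64; 53/16; 27/8; 7/2; 4 } — 1683/512
g(BBBBRRBRRBRRBB) = { 0; 1; 2; 3; 13/4; 105/32; 841/256; 1683/512 | 421/128; 211/64; 53/16; 27/8; 7/2; 4 } — 3367/1024
g(BBBBRRBRRBRRBBR) = { 0; 1; 2; 3; 13/4; 105/32; 841/256; 1683/512 | 3367/1024; 421/128; 211/64; 53/16; 27/8; 7/2; 4 } — 6733/2048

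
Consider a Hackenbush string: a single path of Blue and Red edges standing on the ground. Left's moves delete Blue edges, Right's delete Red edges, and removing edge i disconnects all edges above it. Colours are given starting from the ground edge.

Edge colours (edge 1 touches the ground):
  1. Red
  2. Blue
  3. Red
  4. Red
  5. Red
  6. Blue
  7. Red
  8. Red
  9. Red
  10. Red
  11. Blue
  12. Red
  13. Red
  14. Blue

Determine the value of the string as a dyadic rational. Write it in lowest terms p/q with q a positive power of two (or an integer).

Recurse on prefixes of the 14-edge string Red Blue Red Red Red Blue Red Red Red Red Blue Red Red Blue:
val_1 [R]  L=[(no moves)]  R=[0]  -> -1
val_2 [RB]  L=[-1]  R=[0]  -> -1/2
val_3 [RBR]  L=[-1]  R=[-1/2,0]  -> -3/4
val_4 [RBRR]  L=[-1]  R=[-3/4,-1/2,0]  -> -7/8
val_5 [RBRRR]  L=[-1]  R=[-7/8,-3/4,-1/2,0]  -> -15/16
val_6 [RBRRRB]  L=[-1,-15/16]  R=[-7/8,-3/4,-1/2,0]  -> -29/32
val_7 [RBRRRBR]  L=[-1,-15/16]  R=[-29/32,-7/8,-3/4,-1/2,0]  -> -59/64
val_8 [RBRRRBRR]  L=[-1,-15/16]  R=[-59/64,-29/32,-7/8,-3/4,-1/2,0]  -> -119/128
val_9 [RBRRRBRRR]  L=[-1,-15/16]  R=[-119/128,-59/64,-29/32,-7/8,-3/4,-1/2,0]  -> -239/256
val_10 [RBRRRBRRRR]  L=[-1,-15/16]  R=[-239/256,-119/128,-59/64,-29/32,-7/8,-3/4,-1/2,0]  -> -479/512
val_11 [RBRRRBRRRRB]  L=[-1,-15/16,-479/512]  R=[-239/256,-119/128,-59/64,-29/32,-7/8,-3/4,-1/2,0]  -> -957/1024
val_12 [RBRRRBRRRRBR]  L=[-1,-15/16,-479/512]  R=[-957/1024,-239/256,-119/128,-59/64,-29/32,-7/8,-3/4,-1/2,0]  -> -1915/2048
val_13 [RBRRRBRRRRBRR]  L=[-1,-15/16,-479/512]  R=[-1915/2048,-957/1024,-239/256,-119/128,-59/64,-29/32,-7/8,-3/4,-1/2,0]  -> -3831/4096
val_14 [RBRRRBRRRRBRRB]  L=[-1,-15/16,-479/512,-3831/4096]  R=[-1915/2048,-957/1024,-239/256,-119/128,-59/64,-29/32,-7/8,-3/4,-1/2,0]  -> -7661/8192

-7661/8192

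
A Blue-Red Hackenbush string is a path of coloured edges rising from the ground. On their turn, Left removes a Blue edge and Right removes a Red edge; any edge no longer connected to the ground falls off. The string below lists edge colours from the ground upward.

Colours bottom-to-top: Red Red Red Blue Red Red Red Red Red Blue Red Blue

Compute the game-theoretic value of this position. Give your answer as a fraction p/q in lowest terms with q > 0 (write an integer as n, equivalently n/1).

Build val(s[:k]) for k = 1..12, string s = Red Red Red Blue Red Red Red Red Red Blue Red Blue.
val_1 [R]  L=[·]  R=[0]  gives -1
val_2 [RR]  L=[·]  R=[-1 0]  gives -2
val_3 [RRR]  L=[·]  R=[-2 -1 0]  gives -3
val_4 [RRRB]  L=[-3]  R=[-2 -1 0]  gives -5/2
val_5 [RRRBR]  L=[-3]  R=[-5/2 -2 -1 0]  gives -11/4
val_6 [RRRBRR]  L=[-3]  R=[-11/4 -5/2 -2 -1 0]  gives -23/8
val_7 [RRRBRRR]  L=[-3]  R=[-23/8 -11/4 -5/2 -2 -1 0]  gives -47/16
val_8 [RRRBRRRR]  L=[-3]  R=[-47/16 -23/8 -11/4 -5/2 -2 -1 0]  gives -95/32
val_9 [RRRBRRRRR]  L=[-3]  R=[-95/32 -47/16 -23/8 -11/4 -5/2 -2 -1 0]  gives -191/64
val_10 [RRRBRRRRRB]  L=[-3 -191/64]  R=[-95/32 -47/16 -23/8 -11/4 -5/2 -2 -1 0]  gives -381/128
val_11 [RRRBRRRRRBR]  L=[-3 -191/64]  R=[-381/128 -95/32 -47/16 -23/8 -11/4 -5/2 -2 -1 0]  gives -763/256
val_12 [RRRBRRRRRBRB]  L=[-3 -191/64 -763/256]  R=[-381/128 -95/32 -47/16 -23/8 -11/4 -5/2 -2 -1 0]  gives -1525/512

-1525/512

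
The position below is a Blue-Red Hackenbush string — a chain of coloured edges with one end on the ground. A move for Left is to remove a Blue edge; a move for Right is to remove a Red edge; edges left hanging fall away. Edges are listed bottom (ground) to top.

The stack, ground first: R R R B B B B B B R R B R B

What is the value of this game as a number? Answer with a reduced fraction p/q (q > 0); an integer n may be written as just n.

g_1 [R]  L=[none]  R=[0]  ⇒ -1
g_2 [RR]  L=[none]  R=[-1; 0]  ⇒ -2
g_3 [RRR]  L=[none]  R=[-2; -1; 0]  ⇒ -3
g_4 [RRRB]  L=[-3]  R=[-2; -1; 0]  ⇒ -5/2
g_5 [RRRBB]  L=[-3; -5/2]  R=[-2; -1; 0]  ⇒ -9/4
g_6 [RRRBBB]  L=[-3; -5/2; -9/4]  R=[-2; -1; 0]  ⇒ -17/8
g_7 [RRRBBBB]  L=[-3; -5/2; -9/4; -17/8]  R=[-2; -1; 0]  ⇒ -33/16
g_8 [RRRBBBBB]  L=[-3; -5/2; -9/4; -17/8; -33/16]  R=[-2; -1; 0]  ⇒ -65/32
g_9 [RRRBBBBBB]  L=[-3; -5/2; -9/4; -17/8; -33/16; -65/32]  R=[-2; -1; 0]  ⇒ -129/64
g_10 [RRRBBBBBBR]  L=[-3; -5/2; -9/4; -17/8; -33/16; -65/32]  R=[-129/64; -2; -1; 0]  ⇒ -259/128
g_11 [RRRBBBBBBRR]  L=[-3; -5/2; -9/4; -17/8; -33/16; -65/32]  R=[-259/128; -129/64; -2; -1; 0]  ⇒ -519/256
g_12 [RRRBBBBBBRRB]  L=[-3; -5/2; -9/4; -17/8; -33/16; -65/32; -519/256]  R=[-259/128; -129/64; -2; -1; 0]  ⇒ -1037/512
g_13 [RRRBBBBBBRRBR]  L=[-3; -5/2; -9/4; -17/8; -33/16; -65/32; -519/256]  R=[-1037/512; -259/128; -129/64; -2; -1; 0]  ⇒ -2075/1024
g_14 [RRRBBBBBBRRBRB]  L=[-3; -5/2; -9/4; -17/8; -33/16; -65/32; -519/256; -2075/1024]  R=[-1037/512; -259/128; -129/64; -2; -1; 0]  ⇒ -4149/2048

-4149/2048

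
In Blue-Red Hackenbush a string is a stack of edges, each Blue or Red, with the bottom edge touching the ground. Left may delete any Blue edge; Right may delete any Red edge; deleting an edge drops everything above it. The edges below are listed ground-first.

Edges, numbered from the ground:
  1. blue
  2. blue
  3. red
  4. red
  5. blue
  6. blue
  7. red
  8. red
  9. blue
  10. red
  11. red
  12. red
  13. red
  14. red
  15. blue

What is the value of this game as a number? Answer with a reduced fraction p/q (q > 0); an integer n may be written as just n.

Build val(s[:k]) for k = 1..15, string s = blue blue red red blue blue red red blue red red red red red blue.
val_1 [b]  L=[0]  R=[·]  so 1
val_2 [bb]  L=[0, 1]  R=[·]  so 2
val_3 [bbr]  L=[0, 1]  R=[2]  so 3/2
val_4 [bbrr]  L=[0, 1]  R=[3/2, 2]  so 5/4
val_5 [bbrrb]  L=[0, 1, 5/4]  R=[3/2, 2]  so 11/8
val_6 [bbrrbb]  L=[0, 1, 5/4, 11/8]  R=[3/2, 2]  so 23/16
val_7 [bbrrbbr]  L=[0, 1, 5/4, 11/8]  R=[23/16, 3/2, 2]  so 45/32
val_8 [bbrrbbrr]  L=[0, 1, 5/4, 11/8]  R=[45/32, 23/16, 3/2, 2]  so 89/64
val_9 [bbrrbbrrb]  L=[0, 1, 5/4, 11/8, 89/64]  R=[45/32, 23/16, 3/2, 2]  so 179/128
val_10 [bbrrbbrrbr]  L=[0, 1, 5/4, 11/8, 89/64]  R=[179/128, 45/32, 23/16, 3/2, 2]  so 357/256
val_11 [bbrrbbrrbrr]  L=[0, 1, 5/4, 11/8, 89/64]  R=[357/256, 179/128, 45/32, 23/16, 3/2, 2]  so 713/512
val_12 [bbrrbbrrbrrr]  L=[0, 1, 5/4, 11/8, 89/64]  R=[713/512, 357/256, 179/128, 45/32, 23/16, 3/2, 2]  so 1425/1024
val_13 [bbrrbbrrbrrrr]  L=[0, 1, 5/4, 11/8, 89/64]  R=[1425/1024, 713/512, 357/256, 179/128, 45/32, 23/16, 3/2, 2]  so 2849/2048
val_14 [bbrrbbrrbrrrrr]  L=[0, 1, 5/4, 11/8, 89/64]  R=[2849/2048, 1425/1024, 713/512, 357/256, 179/128, 45/32, 23/16, 3/2, 2]  so 5697/4096
val_15 [bbrrbbrrbrrrrrb]  L=[0, 1, 5/4, 11/8, 89/64, 5697/4096]  R=[2849/2048, 1425/1024, 713/512, 357/256, 179/128, 45/32, 23/16, 3/2, 2]  so 11395/8192

11395/8192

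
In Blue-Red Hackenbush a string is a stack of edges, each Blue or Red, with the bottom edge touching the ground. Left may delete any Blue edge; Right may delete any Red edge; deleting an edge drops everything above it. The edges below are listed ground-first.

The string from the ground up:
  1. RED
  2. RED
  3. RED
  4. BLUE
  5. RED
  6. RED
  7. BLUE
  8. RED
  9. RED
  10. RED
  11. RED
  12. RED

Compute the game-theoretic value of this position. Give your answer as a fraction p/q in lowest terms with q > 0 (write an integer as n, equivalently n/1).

Build value(s[:k]) for k = 1..12, string s = RED RED RED BLUE RED RED BLUE RED RED RED RED RED.
value_1 [R]  L=[∅]  R=[0]  gives -1
value_2 [RR]  L=[∅]  R=[-1 0]  gives -2
value_3 [RRR]  L=[∅]  R=[-2 -1 0]  gives -3
value_4 [RRRB]  L=[-3]  R=[-2 -1 0]  gives -5/2
value_5 [RRRBR]  L=[-3]  R=[-5/2 -2 -1 0]  gives -11/4
value_6 [RRRBRR]  L=[-3]  R=[-11/4 -5/2 -2 -1 0]  gives -23/8
value_7 [RRRBRRB]  L=[-3 -23/8]  R=[-11/4 -5/2 -2 -1 0]  gives -45/16
value_8 [RRRBRRBR]  L=[-3 -23/8]  R=[-45/16 -11/4 -5/2 -2 -1 0]  gives -91/32
value_9 [RRRBRRBRR]  L=[-3 -23/8]  R=[-91/32 -45/16 -11/4 -5/2 -2 -1 0]  gives -183/64
value_10 [RRRBRRBRRR]  L=[-3 -23/8]  R=[-183/64 -91/32 -45/16 -11/4 -5/2 -2 -1 0]  gives -367/128
value_11 [RRRBRRBRRRR]  L=[-3 -23/8]  R=[-367/128 -183/64 -91/32 -45/16 -11/4 -5/2 -2 -1 0]  gives -735/256
value_12 [RRRBRRBRRRRR]  L=[-3 -23/8]  R=[-735/256 -367/128 -183/64 -91/32 -45/16 -11/4 -5/2 -2 -1 0]  gives -1471/512

-1471/512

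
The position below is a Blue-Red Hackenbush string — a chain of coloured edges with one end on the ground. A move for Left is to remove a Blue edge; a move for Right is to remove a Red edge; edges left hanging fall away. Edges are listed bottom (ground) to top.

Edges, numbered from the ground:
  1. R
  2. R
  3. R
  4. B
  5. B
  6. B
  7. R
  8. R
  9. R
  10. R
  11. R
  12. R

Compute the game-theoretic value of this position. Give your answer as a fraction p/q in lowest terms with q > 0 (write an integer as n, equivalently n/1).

-1151/512

step 1: add R to get R; options L={ — } R={ 0 } — -1
step 2: add R to get RR; options L={ — } R={ -1, 0 } — -2
step 3: add R to get RRR; options L={ — } R={ -2, -1, 0 } — -3
step 4: add B to get RRRB; options L={ -3 } R={ -2, -1, 0 } — -5/2
step 5: add B to get RRRBB; options L={ -3, -5/2 } R={ -2, -1, 0 } — -9/4
step 6: add B to get RRRBBB; options L={ -3, -5/2, -9/4 } R={ -2, -1, 0 } — -17/8
step 7: add R to get RRRBBBR; options L={ -3, -5/2, -9/4 } R={ -17/8, -2, -1, 0 } — -35/16
step 8: add R to get RRRBBBRR; options L={ -3, -5/2, -9/4 } R={ -35/16, -17/8, -2, -1, 0 } — -71/32
step 9: add R to get RRRBBBRRR; options L={ -3, -5/2, -9/4 } R={ -71/32, -35/16, -17/8, -2, -1, 0 } — -143/64
step 10: add R to get RRRBBBRRRR; options L={ -3, -5/2, -9/4 } R={ -143/64, -71/32, -35/16, -17/8, -2, -1, 0 } — -287/128
step 11: add R to get RRRBBBRRRRR; options L={ -3, -5/2, -9/4 } R={ -287/128, -143/64, -71/32, -35/16, -17/8, -2, -1, 0 } — -575/256
step 12: add R to get RRRBBBRRRRRR; options L={ -3, -5/2, -9/4 } R={ -575/256, -287/128, -143/64, -71/32, -35/16, -17/8, -2, -1, 0 } — -1151/512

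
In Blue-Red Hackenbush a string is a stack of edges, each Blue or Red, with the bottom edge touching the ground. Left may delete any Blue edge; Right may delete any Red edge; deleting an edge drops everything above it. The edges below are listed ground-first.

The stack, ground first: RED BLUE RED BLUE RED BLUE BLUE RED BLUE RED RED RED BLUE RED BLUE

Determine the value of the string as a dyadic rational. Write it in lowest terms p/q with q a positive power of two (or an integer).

-10613/16384

Prefix values for RED BLUE RED BLUE RED BLUE BLUE RED BLUE RED RED RED BLUE RED BLUE via {L|R} + simplicity:
step 1: add RED to get R; options L={ ∅ } R={ 0 } gives -1
step 2: add BLUE to get RB; options L={ -1 } R={ 0 } gives -1/2
step 3: add RED to get RBR; options L={ -1 } R={ -1/2, 0 } gives -3/4
step 4: add BLUE to get RBRB; options L={ -1, -3/4 } R={ -1/2, 0 } gives -5/8
step 5: add RED to get RBRBR; options L={ -1, -3/4 } R={ -5/8, -1/2, 0 } gives -11/16
step 6: add BLUE to get RBRBRB; options L={ -1, -3/4, -11/16 } R={ -5/8, -1/2, 0 } gives -21/32
step 7: add BLUE to get RBRBRBB; options L={ -1, -3/4, -11/16, -21/32 } R={ -5/8, -1/2, 0 } gives -41/64
step 8: add RED to get RBRBRBBR; options L={ -1, -3/4, -11/16, -21/32 } R={ -41/64, -5/8, -1/2, 0 } gives -83/128
step 9: add BLUE to get RBRBRBBRB; options L={ -1, -3/4, -11/16, -21/32, -83/128 } R={ -41/64, -5/8, -1/2, 0 } gives -165/256
step 10: add RED to get RBRBRBBRBR; options L={ -1, -3/4, -11/16, -21/32, -83/128 } R={ -165/256, -41/64, -5/8, -1/2, 0 } gives -331/512
step 11: add RED to get RBRBRBBRBRR; options L={ -1, -3/4, -11/16, -21/32, -83/128 } R={ -331/512, -165/256, -41/64, -5/8, -1/2, 0 } gives -663/1024
step 12: add RED to get RBRBRBBRBRRR; options L={ -1, -3/4, -11/16, -21/32, -83/128 } R={ -663/1024, -331/512, -165/256, -41/64, -5/8, -1/2, 0 } gives -1327/2048
step 13: add BLUE to get RBRBRBBRBRRRB; options L={ -1, -3/4, -11/16, -21/32, -83/128, -1327/2048 } R={ -663/1024, -331/512, -165/256, -41/64, -5/8, -1/2, 0 } gives -2653/4096
step 14: add RED to get RBRBRBBRBRRRBR; options L={ -1, -3/4, -11/16, -21/32, -83/128, -1327/2048 } R={ -2653/4096, -663/1024, -331/512, -165/256, -41/64, -5/8, -1/2, 0 } gives -5307/8192
step 15: add BLUE to get RBRBRBBRBRRRBRB; options L={ -1, -3/4, -11/16, -21/32, -83/128, -1327/2048, -5307/8192 } R={ -2653/4096, -663/1024, -331/512, -165/256, -41/64, -5/8, -1/2, 0 } gives -10613/16384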